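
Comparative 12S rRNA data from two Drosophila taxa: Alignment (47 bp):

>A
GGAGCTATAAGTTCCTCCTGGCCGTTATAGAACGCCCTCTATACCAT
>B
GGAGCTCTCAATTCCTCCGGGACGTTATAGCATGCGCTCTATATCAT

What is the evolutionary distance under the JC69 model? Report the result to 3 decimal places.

0.221

The sequences differ at 9 of 47 sites (7, 9, 11, 19, 22, 31, 33, 36, 44), so p = 9/47 ≈ 0.191489.
d = −(3/4) ln(1 − 4p/3) = −0.75 ln(1 − 0.255319) = −0.75 ln(0.744681)
  = −0.75 × (-0.294799) = 0.221099 substitutions/site.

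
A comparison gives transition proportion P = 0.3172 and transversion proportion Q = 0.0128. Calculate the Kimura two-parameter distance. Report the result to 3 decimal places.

Under the Kimura two-parameter model, d = −½ ln(1 − 2P − Q) − ¼ ln(1 − 2Q).
1 − 2P − Q = 0.3528, giving −½ ln(0.3528) = 0.520927.
1 − 2Q = 0.9744, giving −¼ ln(0.9744) = 0.006483.
d = 0.520927 + 0.006483 = 0.527410.

0.527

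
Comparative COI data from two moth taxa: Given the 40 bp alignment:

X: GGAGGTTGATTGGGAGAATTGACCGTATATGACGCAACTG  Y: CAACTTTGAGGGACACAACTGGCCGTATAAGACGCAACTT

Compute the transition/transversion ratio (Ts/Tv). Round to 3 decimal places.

Transitions are A↔G and C↔T; transversions are all other mismatches.
Transitions: 4. Transversions: 9.
R = 4/9 = 0.444444… ≈ 0.444 (to 3 d.p.).

0.444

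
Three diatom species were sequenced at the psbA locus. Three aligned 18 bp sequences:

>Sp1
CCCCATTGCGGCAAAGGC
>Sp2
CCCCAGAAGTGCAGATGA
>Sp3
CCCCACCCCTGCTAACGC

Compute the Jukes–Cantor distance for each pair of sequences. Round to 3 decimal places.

Sp1–Sp2: 8/18 sites differ → p ≈ 0.444444, d = −0.75 ln(1 − 0.592592) = 0.673455 ≈ 0.673.
Sp1–Sp3: 6/18 sites differ → p ≈ 0.333333, d = −0.75 ln(1 − 0.444444) = 0.440839 ≈ 0.441.
Sp2–Sp3: 8/18 sites differ → p ≈ 0.444444, d = −0.75 ln(1 − 0.592592) = 0.673455 ≈ 0.673.

d(Sp1,Sp2) = 0.673, d(Sp1,Sp3) = 0.441, d(Sp2,Sp3) = 0.673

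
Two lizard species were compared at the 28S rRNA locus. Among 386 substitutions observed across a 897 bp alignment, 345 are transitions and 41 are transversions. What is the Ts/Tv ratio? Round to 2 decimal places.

8.41

R = 345/41 = 8.414634… ≈ 8.41 (to 2 d.p.).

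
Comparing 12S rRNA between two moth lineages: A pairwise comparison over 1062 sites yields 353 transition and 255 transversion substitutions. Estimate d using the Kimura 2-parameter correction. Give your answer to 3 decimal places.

1.340

P = 353/1062 ≈ 0.332392 and Q = 255/1062 ≈ 0.240113.
Under the Kimura two-parameter model, d = −½ ln(1 − 2P − Q) − ¼ ln(1 − 2Q).
1 − 2P − Q = 0.095103, giving −½ ln(0.095103) = 1.176397.
1 − 2Q = 0.519774, giving −¼ ln(0.519774) = 0.163590.
d = 1.176397 + 0.163590 = 1.339987.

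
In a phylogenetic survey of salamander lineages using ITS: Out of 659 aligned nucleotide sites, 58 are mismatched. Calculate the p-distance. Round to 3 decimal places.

p = 58/659 = 0.088012… ≈ 0.088 (to 3 d.p.).

0.088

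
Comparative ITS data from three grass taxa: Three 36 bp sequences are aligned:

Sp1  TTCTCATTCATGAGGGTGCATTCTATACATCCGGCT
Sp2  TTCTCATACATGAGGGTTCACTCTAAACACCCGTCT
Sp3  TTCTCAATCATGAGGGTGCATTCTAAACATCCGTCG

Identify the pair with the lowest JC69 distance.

Sp1–Sp2: 6/36 differ, p = 0.167, d = 0.188.
Sp1–Sp3: 4/36 differ, p = 0.111, d = 0.120.
Sp2–Sp3: 6/36 differ, p = 0.167, d = 0.188.
The smallest distance is between Sp1 and Sp3.

Sp1 and Sp3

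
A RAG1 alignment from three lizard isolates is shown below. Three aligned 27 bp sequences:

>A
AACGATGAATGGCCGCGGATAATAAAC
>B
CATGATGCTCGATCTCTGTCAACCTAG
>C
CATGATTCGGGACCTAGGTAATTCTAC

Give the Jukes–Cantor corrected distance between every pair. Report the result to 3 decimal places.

d(A,B) = 1.012, d(A,C) = 0.882, d(B,C) = 0.511

A–B: 15/27 sites differ → p ≈ 0.555556, d = −0.75 ln(1 − 0.740741) = 1.012446 ≈ 1.012.
A–C: 14/27 sites differ → p ≈ 0.518519, d = −0.75 ln(1 − 0.691359) = 0.881682 ≈ 0.882.
B–C: 10/27 sites differ → p ≈ 0.37037, d = −0.75 ln(1 − 0.493827) = 0.510658 ≈ 0.511.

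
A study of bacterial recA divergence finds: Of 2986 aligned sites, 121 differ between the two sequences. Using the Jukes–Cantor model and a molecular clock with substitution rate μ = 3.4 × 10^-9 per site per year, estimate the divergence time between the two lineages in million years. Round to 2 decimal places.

p = 121/2986 ≈ 0.040522.
d = −(3/4) ln(1 − 4p/3) = −0.75 ln(1 − 0.054029) = −0.75 ln(0.945971)
  = −0.75 × (-0.055543) = 0.041657 substitutions/site.
Under a molecular clock d = 2μt, so t = d/(2μ) = 0.041657 / (2 × 3.4 × 10^-9) = 6.13 million years.

6.13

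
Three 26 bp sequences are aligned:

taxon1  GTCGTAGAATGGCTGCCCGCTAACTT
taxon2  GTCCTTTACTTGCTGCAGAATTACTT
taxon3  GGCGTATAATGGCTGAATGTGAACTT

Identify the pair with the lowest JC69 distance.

taxon1–taxon2: 10/26 differ, p = 0.385, d = 0.539.
taxon1–taxon3: 7/26 differ, p = 0.269, d = 0.334.
taxon2–taxon3: 11/26 differ, p = 0.423, d = 0.623.
The smallest distance is between taxon1 and taxon3.

taxon1 and taxon3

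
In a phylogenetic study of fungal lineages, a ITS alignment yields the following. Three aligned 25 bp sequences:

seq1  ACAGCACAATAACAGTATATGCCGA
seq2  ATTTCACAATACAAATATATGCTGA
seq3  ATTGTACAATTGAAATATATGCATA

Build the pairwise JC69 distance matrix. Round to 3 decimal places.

d(seq1,seq2) = 0.351, d(seq1,seq3) = 0.490, d(seq2,seq3) = 0.289

seq1–seq2: 7/25 sites differ → p = 0.28, d = −0.75 ln(1 − 0.373333) = 0.350505 ≈ 0.351.
seq1–seq3: 9/25 sites differ → p = 0.36, d = −0.75 ln(1 − 0.48) = 0.490445 ≈ 0.490.
seq2–seq3: 6/25 sites differ → p = 0.24, d = −0.75 ln(1 − 0.32) = 0.289247 ≈ 0.289.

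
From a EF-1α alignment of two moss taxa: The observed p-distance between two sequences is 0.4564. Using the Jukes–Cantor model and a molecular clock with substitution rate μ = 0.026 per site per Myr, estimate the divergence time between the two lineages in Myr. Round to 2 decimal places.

d = −(3/4) ln(1 − 4p/3) = −0.75 ln(1 − 0.608533) = −0.75 ln(0.391467)
  = −0.75 × (-0.937854) = 0.703391 substitutions/site.
Under a molecular clock d = 2μt, so t = d/(2μ) = 0.703391 / (2 × 0.026) = 13.53 Myr.

13.53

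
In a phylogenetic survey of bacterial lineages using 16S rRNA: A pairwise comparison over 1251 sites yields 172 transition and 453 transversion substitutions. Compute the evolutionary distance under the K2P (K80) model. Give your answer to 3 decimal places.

P = 172/1251 ≈ 0.13749 and Q = 453/1251 ≈ 0.36211.
Under the Kimura two-parameter model, d = −½ ln(1 − 2P − Q) − ¼ ln(1 − 2Q).
1 − 2P − Q = 0.36291, giving −½ ln(0.36291) = 0.506800.
1 − 2Q = 0.27578, giving −¼ ln(0.27578) = 0.322038.
d = 0.506800 + 0.322038 = 0.828838.

0.829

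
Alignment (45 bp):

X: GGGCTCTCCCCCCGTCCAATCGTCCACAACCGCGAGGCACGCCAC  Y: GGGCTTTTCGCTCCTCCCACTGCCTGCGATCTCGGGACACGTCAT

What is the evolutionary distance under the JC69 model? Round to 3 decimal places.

0.572

The sequences differ at 18 of 45 sites, so p = 18/45 = 0.4.
d = −(3/4) ln(1 − 4p/3) = −0.75 ln(1 − 0.533333) = −0.75 ln(0.466667)
  = −0.75 × (-0.762139) = 0.571604 substitutions/site.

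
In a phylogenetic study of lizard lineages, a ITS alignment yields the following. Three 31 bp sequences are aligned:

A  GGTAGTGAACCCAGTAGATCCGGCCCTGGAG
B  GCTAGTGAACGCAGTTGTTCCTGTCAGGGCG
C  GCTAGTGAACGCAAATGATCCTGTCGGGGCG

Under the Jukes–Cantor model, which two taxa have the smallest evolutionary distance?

B and C

A–B: 9/31 differ, p = 0.290, d = 0.367.
A–C: 10/31 differ, p = 0.323, d = 0.422.
B–C: 4/31 differ, p = 0.129, d = 0.142.
The smallest distance is between B and C.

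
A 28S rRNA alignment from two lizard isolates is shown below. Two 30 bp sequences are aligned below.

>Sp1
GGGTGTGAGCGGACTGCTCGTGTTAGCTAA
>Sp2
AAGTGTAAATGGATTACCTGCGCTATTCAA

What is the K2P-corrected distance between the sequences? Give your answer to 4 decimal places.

Of 30 sites, 13 differences are transitions and 1 are transversions, so P = 13/30 ≈ 0.433333 and Q = 1/30 ≈ 0.033333.
Under the Kimura two-parameter model, d = −½ ln(1 − 2P − Q) − ¼ ln(1 − 2Q).
1 − 2P − Q = 0.100001, giving −½ ln(0.100001) = 1.151288.
1 − 2Q = 0.933334, giving −¼ ln(0.933334) = 0.017248.
d = 1.151288 + 0.017248 = 1.168536.

1.1685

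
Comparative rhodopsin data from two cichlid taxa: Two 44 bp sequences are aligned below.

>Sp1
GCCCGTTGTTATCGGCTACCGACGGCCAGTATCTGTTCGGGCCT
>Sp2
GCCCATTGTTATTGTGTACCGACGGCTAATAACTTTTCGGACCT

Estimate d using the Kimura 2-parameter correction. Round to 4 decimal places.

Of 44 sites, 5 differences are transitions and 4 are transversions, so P = 5/44 ≈ 0.113636 and Q = 4/44 ≈ 0.090909.
Under the Kimura two-parameter model, d = −½ ln(1 − 2P − Q) − ¼ ln(1 − 2Q).
1 − 2P − Q = 0.681819, giving −½ ln(0.681819) = 0.191496.
1 − 2Q = 0.818182, giving −¼ ln(0.818182) = 0.050168.
d = 0.191496 + 0.050168 = 0.241664.

0.2417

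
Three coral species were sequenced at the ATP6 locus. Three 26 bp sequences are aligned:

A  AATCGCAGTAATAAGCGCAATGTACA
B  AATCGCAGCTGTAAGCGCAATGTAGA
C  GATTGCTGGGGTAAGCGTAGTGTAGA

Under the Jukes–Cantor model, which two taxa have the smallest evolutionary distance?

A–B: 4/26 differ, p = 0.154, d = 0.172.
A–C: 9/26 differ, p = 0.346, d = 0.464.
B–C: 7/26 differ, p = 0.269, d = 0.334.
The smallest distance is between A and B.

A and B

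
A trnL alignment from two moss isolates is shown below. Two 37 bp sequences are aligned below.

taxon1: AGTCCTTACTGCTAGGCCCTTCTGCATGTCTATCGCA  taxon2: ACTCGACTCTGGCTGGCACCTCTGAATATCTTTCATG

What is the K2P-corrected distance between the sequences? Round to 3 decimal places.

0.653

Of 37 sites, 7 differences are transitions and 9 are transversions, so P = 7/37 ≈ 0.189189 and Q = 9/37 ≈ 0.243243.
Under the Kimura two-parameter model, d = −½ ln(1 − 2P − Q) − ¼ ln(1 − 2Q).
1 − 2P − Q = 0.378379, giving −½ ln(0.378379) = 0.485929.
1 − 2Q = 0.513514, giving −¼ ln(0.513514) = 0.166619.
d = 0.485929 + 0.166619 = 0.652548.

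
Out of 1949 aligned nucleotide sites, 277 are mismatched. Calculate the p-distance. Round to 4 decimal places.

0.1421

p = 277/1949 = 0.142124… ≈ 0.1421 (to 4 d.p.).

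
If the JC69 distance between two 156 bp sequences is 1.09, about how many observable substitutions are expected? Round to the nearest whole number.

90

Invert JC69: p = (3/4)(1 − e^(−4d/3)) = 0.75 × (1 − e^(-1.453333)) = 0.75 × (1 − 0.233790) = 0.574658.
Expected differing sites = pL ≈ 0.574658 × 156 = 89.646648 ≈ 90.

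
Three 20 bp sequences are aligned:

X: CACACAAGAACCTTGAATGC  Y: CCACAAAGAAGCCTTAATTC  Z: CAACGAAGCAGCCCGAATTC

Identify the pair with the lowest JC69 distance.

Y and Z

X–Y: 8/20 differ, p = 0.400, d = 0.572.
X–Z: 8/20 differ, p = 0.400, d = 0.572.
Y–Z: 5/20 differ, p = 0.250, d = 0.304.
The smallest distance is between Y and Z.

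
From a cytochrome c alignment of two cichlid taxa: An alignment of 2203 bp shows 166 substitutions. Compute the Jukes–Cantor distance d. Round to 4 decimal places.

0.0794

p = 166/2203 ≈ 0.075352.
d = −(3/4) ln(1 − 4p/3) = −0.75 ln(1 − 0.100469) = −0.75 ln(0.899531)
  = −0.75 × (-0.105882) = 0.079412 substitutions/site.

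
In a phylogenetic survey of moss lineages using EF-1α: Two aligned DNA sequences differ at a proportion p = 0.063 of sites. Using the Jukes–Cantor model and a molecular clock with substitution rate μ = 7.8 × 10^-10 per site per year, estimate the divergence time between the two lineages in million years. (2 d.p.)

d = −(3/4) ln(1 − 4p/3) = −0.75 ln(1 − 0.084) = −0.75 ln(0.916)
  = −0.75 × (-0.087739) = 0.065804 substitutions/site.
Under a molecular clock d = 2μt, so t = d/(2μ) = 0.065804 / (2 × 7.8 × 10^-10) = 42.18 million years.

42.18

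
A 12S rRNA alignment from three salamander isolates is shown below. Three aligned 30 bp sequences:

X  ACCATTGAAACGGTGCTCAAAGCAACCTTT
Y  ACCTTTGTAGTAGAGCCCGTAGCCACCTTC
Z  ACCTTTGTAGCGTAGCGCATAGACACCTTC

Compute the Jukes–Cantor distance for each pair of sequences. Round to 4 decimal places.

X–Y: 11/30 sites differ → p ≈ 0.366667, d = −0.75 ln(1 − 0.488889) = 0.503376 ≈ 0.5034.
X–Z: 10/30 sites differ → p ≈ 0.333333, d = −0.75 ln(1 − 0.444444) = 0.440839 ≈ 0.4408.
Y–Z: 6/30 sites differ → p = 0.2, d = −0.75 ln(1 − 0.266667) = 0.232617 ≈ 0.2326.

d(X,Y) = 0.5034, d(X,Z) = 0.4408, d(Y,Z) = 0.2326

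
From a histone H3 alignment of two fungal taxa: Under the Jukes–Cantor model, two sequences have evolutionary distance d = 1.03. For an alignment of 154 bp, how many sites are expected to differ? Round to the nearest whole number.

86

Invert JC69: p = (3/4)(1 − e^(−4d/3)) = 0.75 × (1 − e^(-1.373333)) = 0.75 × (1 − 0.253261) = 0.560054.
Expected differing sites = pL ≈ 0.560054 × 154 = 86.248316 ≈ 86.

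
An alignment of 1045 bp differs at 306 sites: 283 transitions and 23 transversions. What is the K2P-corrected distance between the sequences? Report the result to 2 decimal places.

P = 283/1045 ≈ 0.270813 and Q = 23/1045 ≈ 0.02201.
Under the Kimura two-parameter model, d = −½ ln(1 − 2P − Q) − ¼ ln(1 − 2Q).
1 − 2P − Q = 0.436364, giving −½ ln(0.436364) = 0.414639.
1 − 2Q = 0.95598, giving −¼ ln(0.95598) = 0.011255.
d = 0.414639 + 0.011255 = 0.425894.

0.43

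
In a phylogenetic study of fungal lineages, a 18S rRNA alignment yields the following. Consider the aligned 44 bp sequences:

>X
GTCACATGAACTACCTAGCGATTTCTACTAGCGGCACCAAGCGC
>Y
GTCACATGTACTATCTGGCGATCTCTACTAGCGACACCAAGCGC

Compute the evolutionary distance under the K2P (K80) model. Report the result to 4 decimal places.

Of 44 sites, 4 differences are transitions and 1 are transversions, so P = 4/44 ≈ 0.090909 and Q = 1/44 ≈ 0.022727.
Under the Kimura two-parameter model, d = −½ ln(1 − 2P − Q) − ¼ ln(1 − 2Q).
1 − 2P − Q = 0.795455, giving −½ ln(0.795455) = 0.114421.
1 − 2Q = 0.954546, giving −¼ ln(0.954546) = 0.011630.
d = 0.114421 + 0.011630 = 0.126051.

0.1261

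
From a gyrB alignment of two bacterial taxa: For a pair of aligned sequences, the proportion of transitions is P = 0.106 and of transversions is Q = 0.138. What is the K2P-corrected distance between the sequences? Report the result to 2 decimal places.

0.30

Under the Kimura two-parameter model, d = −½ ln(1 − 2P − Q) − ¼ ln(1 − 2Q).
1 − 2P − Q = 0.65, giving −½ ln(0.65) = 0.215391.
1 − 2Q = 0.724, giving −¼ ln(0.724) = 0.080741.
d = 0.215391 + 0.080741 = 0.296132.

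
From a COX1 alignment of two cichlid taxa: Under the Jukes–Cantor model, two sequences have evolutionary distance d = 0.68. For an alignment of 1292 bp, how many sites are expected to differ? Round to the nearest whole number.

578

Invert JC69: p = (3/4)(1 − e^(−4d/3)) = 0.75 × (1 − e^(-0.906667)) = 0.75 × (1 − 0.403868) = 0.447099.
Expected differing sites = pL ≈ 0.447099 × 1292 = 577.651908 ≈ 578.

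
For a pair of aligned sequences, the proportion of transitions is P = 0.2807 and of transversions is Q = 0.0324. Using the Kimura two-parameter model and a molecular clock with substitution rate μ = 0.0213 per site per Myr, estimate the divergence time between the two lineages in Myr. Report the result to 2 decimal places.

Under the Kimura two-parameter model, d = −½ ln(1 − 2P − Q) − ¼ ln(1 − 2Q).
1 − 2P − Q = 0.4062, giving −½ ln(0.4062) = 0.450455.
1 − 2Q = 0.9352, giving −¼ ln(0.9352) = 0.016749.
d = 0.450455 + 0.016749 = 0.467204.
Under a molecular clock d = 2μt, so t = d/(2μ) = 0.467204 / (2 × 0.0213) = 10.97 Myr.

10.97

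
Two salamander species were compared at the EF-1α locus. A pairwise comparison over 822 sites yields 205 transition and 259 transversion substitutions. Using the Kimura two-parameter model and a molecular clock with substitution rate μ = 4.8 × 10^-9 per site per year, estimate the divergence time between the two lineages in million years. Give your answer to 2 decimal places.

113.47

P = 205/822 ≈ 0.249392 and Q = 259/822 ≈ 0.315085.
Under the Kimura two-parameter model, d = −½ ln(1 − 2P − Q) − ¼ ln(1 − 2Q).
1 − 2P − Q = 0.186131, giving −½ ln(0.186131) = 0.840652.
1 − 2Q = 0.36983, giving −¼ ln(0.36983) = 0.248678.
d = 0.840652 + 0.248678 = 1.089330.
Under a molecular clock d = 2μt, so t = d/(2μ) = 1.089330 / (2 × 4.8 × 10^-9) = 113.47 million years.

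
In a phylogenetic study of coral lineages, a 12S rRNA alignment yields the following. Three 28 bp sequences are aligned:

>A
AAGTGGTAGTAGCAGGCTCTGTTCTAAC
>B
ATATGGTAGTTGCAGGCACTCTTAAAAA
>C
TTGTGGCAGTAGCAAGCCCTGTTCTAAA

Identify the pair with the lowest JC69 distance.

A–B: 8/28 differ, p = 0.286, d = 0.360.
A–C: 6/28 differ, p = 0.214, d = 0.252.
B–C: 9/28 differ, p = 0.321, d = 0.420.
The smallest distance is between A and C.

A and C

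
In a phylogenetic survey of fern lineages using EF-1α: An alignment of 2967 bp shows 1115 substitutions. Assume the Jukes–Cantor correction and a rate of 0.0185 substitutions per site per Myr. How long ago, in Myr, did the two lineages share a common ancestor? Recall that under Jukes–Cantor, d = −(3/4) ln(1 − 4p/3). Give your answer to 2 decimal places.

14.09

p = 1115/2967 ≈ 0.3758.
d = −(3/4) ln(1 − 4p/3) = −0.75 ln(1 − 0.501067) = −0.75 ln(0.498933)
  = −0.75 × (-0.695283) = 0.521462 substitutions/site.
Under a molecular clock d = 2μt, so t = d/(2μ) = 0.521462 / (2 × 0.0185) = 14.09 Myr.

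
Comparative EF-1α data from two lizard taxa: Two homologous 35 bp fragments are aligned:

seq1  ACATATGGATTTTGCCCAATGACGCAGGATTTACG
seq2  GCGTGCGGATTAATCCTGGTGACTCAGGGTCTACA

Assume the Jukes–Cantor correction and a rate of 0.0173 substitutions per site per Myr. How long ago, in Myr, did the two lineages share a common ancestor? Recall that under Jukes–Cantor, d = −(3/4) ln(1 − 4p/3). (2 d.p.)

The sequences differ at 14 of 35 sites, so p = 14/35 = 0.4.
d = −(3/4) ln(1 − 4p/3) = −0.75 ln(1 − 0.533333) = −0.75 ln(0.466667)
  = −0.75 × (-0.762139) = 0.571604 substitutions/site.
Under a molecular clock d = 2μt, so t = d/(2μ) = 0.571604 / (2 × 0.0173) = 16.52 Myr.

16.52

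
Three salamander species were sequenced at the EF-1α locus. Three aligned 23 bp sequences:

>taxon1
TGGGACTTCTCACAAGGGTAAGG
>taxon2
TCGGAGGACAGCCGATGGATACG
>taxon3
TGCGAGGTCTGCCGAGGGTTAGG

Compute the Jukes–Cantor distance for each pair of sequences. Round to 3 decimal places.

taxon1–taxon2: 12/23 sites differ → p ≈ 0.521739, d = −0.75 ln(1 − 0.695652) = 0.892188 ≈ 0.892.
taxon1–taxon3: 7/23 sites differ → p ≈ 0.304348, d = −0.75 ln(1 − 0.405797) = 0.390401 ≈ 0.390.
taxon2–taxon3: 7/23 sites differ → p ≈ 0.304348, d = −0.75 ln(1 − 0.405797) = 0.390401 ≈ 0.390.

d(taxon1,taxon2) = 0.892, d(taxon1,taxon3) = 0.390, d(taxon2,taxon3) = 0.390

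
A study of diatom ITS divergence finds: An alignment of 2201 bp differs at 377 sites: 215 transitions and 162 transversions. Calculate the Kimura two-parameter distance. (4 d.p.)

0.1965

P = 215/2201 ≈ 0.097683 and Q = 162/2201 ≈ 0.073603.
Under the Kimura two-parameter model, d = −½ ln(1 − 2P − Q) − ¼ ln(1 − 2Q).
1 − 2P − Q = 0.731031, giving −½ ln(0.731031) = 0.156650.
1 − 2Q = 0.852794, giving −¼ ln(0.852794) = 0.039809.
d = 0.156650 + 0.039809 = 0.196459.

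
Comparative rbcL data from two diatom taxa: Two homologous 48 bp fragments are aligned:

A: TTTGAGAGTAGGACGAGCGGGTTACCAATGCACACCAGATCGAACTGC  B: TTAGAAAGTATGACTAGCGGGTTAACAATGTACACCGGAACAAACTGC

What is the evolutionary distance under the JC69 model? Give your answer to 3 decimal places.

The sequences differ at 9 of 48 sites (3, 6, 11, 15, 25, 31, 37, 40, 42), so p = 9/48 = 0.1875.
d = −(3/4) ln(1 − 4p/3) = −0.75 ln(1 − 0.25) = −0.75 ln(0.75)
  = −0.75 × (-0.287682) = 0.215762 substitutions/site.

0.216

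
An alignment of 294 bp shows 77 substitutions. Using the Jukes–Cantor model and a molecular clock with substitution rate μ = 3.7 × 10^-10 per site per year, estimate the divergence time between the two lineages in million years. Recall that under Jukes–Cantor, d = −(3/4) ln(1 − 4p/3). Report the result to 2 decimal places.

435.37

p = 77/294 ≈ 0.261905.
d = −(3/4) ln(1 − 4p/3) = −0.75 ln(1 − 0.349207) = −0.75 ln(0.650793)
  = −0.75 × (-0.429564) = 0.322173 substitutions/site.
Under a molecular clock d = 2μt, so t = d/(2μ) = 0.322173 / (2 × 3.7 × 10^-10) = 435.37 million years.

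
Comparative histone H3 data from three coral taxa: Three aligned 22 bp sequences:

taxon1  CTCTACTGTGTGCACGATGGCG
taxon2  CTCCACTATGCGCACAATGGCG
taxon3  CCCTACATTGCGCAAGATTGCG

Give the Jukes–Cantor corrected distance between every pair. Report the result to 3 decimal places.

taxon1–taxon2: 4/22 sites differ → p ≈ 0.181818, d = −0.75 ln(1 − 0.242424) = 0.208224 ≈ 0.208.
taxon1–taxon3: 6/22 sites differ → p ≈ 0.272727, d = −0.75 ln(1 − 0.363636) = 0.338988 ≈ 0.339.
taxon2–taxon3: 7/22 sites differ → p ≈ 0.318182, d = −0.75 ln(1 − 0.424243) = 0.414052 ≈ 0.414.

d(taxon1,taxon2) = 0.208, d(taxon1,taxon3) = 0.339, d(taxon2,taxon3) = 0.414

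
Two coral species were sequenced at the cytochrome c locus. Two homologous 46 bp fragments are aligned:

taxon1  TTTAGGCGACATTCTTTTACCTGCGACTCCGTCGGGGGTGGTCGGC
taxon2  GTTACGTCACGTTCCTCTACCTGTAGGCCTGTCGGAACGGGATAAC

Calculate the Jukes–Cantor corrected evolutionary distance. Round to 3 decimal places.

0.704

The sequences differ at 21 of 46 sites, so p = 21/46 ≈ 0.456522.
d = −(3/4) ln(1 − 4p/3) = −0.75 ln(1 − 0.608696) = −0.75 ln(0.391304)
  = −0.75 × (-0.938271) = 0.703703 substitutions/site.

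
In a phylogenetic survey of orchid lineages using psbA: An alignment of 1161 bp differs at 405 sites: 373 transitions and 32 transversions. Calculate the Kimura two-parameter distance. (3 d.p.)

0.569

P = 373/1161 ≈ 0.321275 and Q = 32/1161 ≈ 0.027562.
Under the Kimura two-parameter model, d = −½ ln(1 − 2P − Q) − ¼ ln(1 − 2Q).
1 − 2P − Q = 0.329888, giving −½ ln(0.329888) = 0.554501.
1 − 2Q = 0.944876, giving −¼ ln(0.944876) = 0.014175.
d = 0.554501 + 0.014175 = 0.568676.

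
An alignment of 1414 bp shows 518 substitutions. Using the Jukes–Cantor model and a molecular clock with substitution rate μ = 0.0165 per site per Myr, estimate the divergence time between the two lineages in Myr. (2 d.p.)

15.23

p = 518/1414 ≈ 0.366337.
d = −(3/4) ln(1 − 4p/3) = −0.75 ln(1 − 0.488449) = −0.75 ln(0.511551)
  = −0.75 × (-0.670308) = 0.502731 substitutions/site.
Under a molecular clock d = 2μt, so t = d/(2μ) = 0.502731 / (2 × 0.0165) = 15.23 Myr.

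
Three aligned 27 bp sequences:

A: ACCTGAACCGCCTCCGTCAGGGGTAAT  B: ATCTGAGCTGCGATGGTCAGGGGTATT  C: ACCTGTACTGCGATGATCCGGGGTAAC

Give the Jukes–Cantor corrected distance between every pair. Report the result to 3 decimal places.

A–B: 8/27 sites differ → p ≈ 0.296296, d = −0.75 ln(1 − 0.395061) = 0.376971 ≈ 0.377.
A–C: 9/27 sites differ → p ≈ 0.333333, d = −0.75 ln(1 − 0.444444) = 0.440839 ≈ 0.441.
B–C: 7/27 sites differ → p ≈ 0.259259, d = −0.75 ln(1 − 0.345679) = 0.318118 ≈ 0.318.

d(A,B) = 0.377, d(A,C) = 0.441, d(B,C) = 0.318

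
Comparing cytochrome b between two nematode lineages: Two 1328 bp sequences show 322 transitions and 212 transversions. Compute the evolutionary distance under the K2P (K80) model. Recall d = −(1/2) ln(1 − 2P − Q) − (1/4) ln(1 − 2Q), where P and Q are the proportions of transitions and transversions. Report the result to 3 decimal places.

P = 322/1328 ≈ 0.24247 and Q = 212/1328 ≈ 0.159639.
Under the Kimura two-parameter model, d = −½ ln(1 − 2P − Q) − ¼ ln(1 − 2Q).
1 − 2P − Q = 0.355421, giving −½ ln(0.355421) = 0.517226.
1 − 2Q = 0.680722, giving −¼ ln(0.680722) = 0.096150.
d = 0.517226 + 0.096150 = 0.613376.

0.613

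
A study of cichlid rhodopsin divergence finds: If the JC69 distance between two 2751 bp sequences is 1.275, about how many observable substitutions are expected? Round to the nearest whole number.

Invert JC69: p = (3/4)(1 − e^(−4d/3)) = 0.75 × (1 − e^(-1.7)) = 0.75 × (1 − 0.182684) = 0.612987.
Expected differing sites = pL ≈ 0.612987 × 2751 = 1686.327237 ≈ 1686.

1686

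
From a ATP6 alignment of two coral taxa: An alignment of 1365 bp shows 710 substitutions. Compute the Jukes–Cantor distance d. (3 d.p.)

p = 710/1365 ≈ 0.520147.
d = −(3/4) ln(1 − 4p/3) = −0.75 ln(1 − 0.693529) = −0.75 ln(0.306471)
  = −0.75 × (-1.182632) = 0.886974 substitutions/site.

0.887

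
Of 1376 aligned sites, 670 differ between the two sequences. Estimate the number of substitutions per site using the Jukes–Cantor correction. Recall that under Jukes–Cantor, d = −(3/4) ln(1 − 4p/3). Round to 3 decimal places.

p = 670/1376 ≈ 0.486919.
d = −(3/4) ln(1 − 4p/3) = −0.75 ln(1 − 0.649225) = −0.75 ln(0.350775)
  = −0.75 × (-1.047610) = 0.785708 substitutions/site.

0.786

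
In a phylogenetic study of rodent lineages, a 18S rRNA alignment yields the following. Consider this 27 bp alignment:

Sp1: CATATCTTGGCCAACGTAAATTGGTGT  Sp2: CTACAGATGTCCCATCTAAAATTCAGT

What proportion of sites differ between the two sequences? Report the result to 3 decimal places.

0.519

The sequences differ at 14 of 27 positions.
p = 14/27 = 0.518518… ≈ 0.519 (to 3 d.p.).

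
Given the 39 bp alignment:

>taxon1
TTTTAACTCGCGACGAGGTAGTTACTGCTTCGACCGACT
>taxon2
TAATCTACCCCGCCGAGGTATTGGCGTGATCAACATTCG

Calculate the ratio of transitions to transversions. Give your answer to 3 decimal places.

0.176

Transitions are A↔G and C↔T; transversions are all other mismatches.
Transitions: 3. Transversions: 17.
R = 3/17 = 0.176470… ≈ 0.176 (to 3 d.p.).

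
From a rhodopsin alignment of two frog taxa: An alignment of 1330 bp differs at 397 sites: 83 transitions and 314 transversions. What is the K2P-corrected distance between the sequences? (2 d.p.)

0.38

P = 83/1330 ≈ 0.062406 and Q = 314/1330 ≈ 0.23609.
Under the Kimura two-parameter model, d = −½ ln(1 − 2P − Q) − ¼ ln(1 − 2Q).
1 − 2P − Q = 0.639098, giving −½ ln(0.639098) = 0.223849.
1 − 2Q = 0.52782, giving −¼ ln(0.52782) = 0.159750.
d = 0.223849 + 0.159750 = 0.383599.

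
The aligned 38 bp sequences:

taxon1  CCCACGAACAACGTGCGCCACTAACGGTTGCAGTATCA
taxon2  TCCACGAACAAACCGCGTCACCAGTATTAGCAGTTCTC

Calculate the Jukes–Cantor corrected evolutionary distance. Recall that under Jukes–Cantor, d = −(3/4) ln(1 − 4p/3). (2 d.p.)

0.56

The sequences differ at 15 of 38 sites, so p = 15/38 ≈ 0.394737.
d = −(3/4) ln(1 − 4p/3) = −0.75 ln(1 − 0.526316) = −0.75 ln(0.473684)
  = −0.75 × (-0.747215) = 0.560411 substitutions/site.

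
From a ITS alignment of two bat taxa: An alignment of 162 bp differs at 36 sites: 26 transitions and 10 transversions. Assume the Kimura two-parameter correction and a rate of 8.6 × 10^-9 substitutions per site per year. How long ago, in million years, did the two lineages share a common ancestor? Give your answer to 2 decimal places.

P = 26/162 ≈ 0.160494 and Q = 10/162 ≈ 0.061728.
Under the Kimura two-parameter model, d = −½ ln(1 − 2P − Q) − ¼ ln(1 − 2Q).
1 − 2P − Q = 0.617284, giving −½ ln(0.617284) = 0.241213.
1 − 2Q = 0.876544, giving −¼ ln(0.876544) = 0.032942.
d = 0.241213 + 0.032942 = 0.274155.
Under a molecular clock d = 2μt, so t = d/(2μ) = 0.274155 / (2 × 8.6 × 10^-9) = 15.94 million years.

15.94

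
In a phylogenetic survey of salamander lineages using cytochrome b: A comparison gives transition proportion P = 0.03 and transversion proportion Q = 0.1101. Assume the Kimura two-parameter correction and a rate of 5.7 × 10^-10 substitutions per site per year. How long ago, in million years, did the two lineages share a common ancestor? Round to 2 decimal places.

Under the Kimura two-parameter model, d = −½ ln(1 − 2P − Q) − ¼ ln(1 − 2Q).
1 − 2P − Q = 0.8299, giving −½ ln(0.8299) = 0.093225.
1 − 2Q = 0.7798, giving −¼ ln(0.7798) = 0.062179.
d = 0.093225 + 0.062179 = 0.155404.
Under a molecular clock d = 2μt, so t = d/(2μ) = 0.155404 / (2 × 5.7 × 10^-10) = 136.32 million years.

136.32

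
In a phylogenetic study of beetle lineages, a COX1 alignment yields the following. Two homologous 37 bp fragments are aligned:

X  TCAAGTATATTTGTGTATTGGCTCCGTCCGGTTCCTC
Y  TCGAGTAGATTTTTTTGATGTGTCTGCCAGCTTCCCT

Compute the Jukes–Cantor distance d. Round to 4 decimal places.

0.5266

The sequences differ at 14 of 37 sites, so p = 14/37 ≈ 0.378378.
d = −(3/4) ln(1 − 4p/3) = −0.75 ln(1 − 0.504504) = −0.75 ln(0.495496)
  = −0.75 × (-0.702196) = 0.526647 substitutions/site.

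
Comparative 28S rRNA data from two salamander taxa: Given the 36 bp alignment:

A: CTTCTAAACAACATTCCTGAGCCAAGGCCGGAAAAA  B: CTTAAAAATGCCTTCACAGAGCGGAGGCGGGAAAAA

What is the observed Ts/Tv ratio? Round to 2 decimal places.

Transitions are A↔G and C↔T; transversions are all other mismatches.
Transitions: 4. Transversions: 8.
R = 4/8 = 0.50.

0.50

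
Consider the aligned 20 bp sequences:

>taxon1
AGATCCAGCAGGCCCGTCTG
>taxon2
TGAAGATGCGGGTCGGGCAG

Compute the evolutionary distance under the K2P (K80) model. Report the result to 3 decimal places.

0.861

Of 20 sites, 2 differences are transitions and 8 are transversions, so P = 2/20 = 0.1 and Q = 8/20 = 0.4.
Under the Kimura two-parameter model, d = −½ ln(1 − 2P − Q) − ¼ ln(1 − 2Q).
1 − 2P − Q = 0.4, giving −½ ln(0.4) = 0.458145.
1 − 2Q = 0.2, giving −¼ ln(0.2) = 0.402359.
d = 0.458145 + 0.402359 = 0.860504.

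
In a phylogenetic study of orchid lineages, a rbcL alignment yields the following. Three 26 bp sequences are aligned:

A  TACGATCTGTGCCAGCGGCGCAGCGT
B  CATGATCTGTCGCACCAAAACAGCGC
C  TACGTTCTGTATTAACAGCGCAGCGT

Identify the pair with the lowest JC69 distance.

A and C

A–B: 10/26 differ, p = 0.385, d = 0.539.
A–C: 6/26 differ, p = 0.231, d = 0.276.
B–C: 11/26 differ, p = 0.423, d = 0.623.
The smallest distance is between A and C.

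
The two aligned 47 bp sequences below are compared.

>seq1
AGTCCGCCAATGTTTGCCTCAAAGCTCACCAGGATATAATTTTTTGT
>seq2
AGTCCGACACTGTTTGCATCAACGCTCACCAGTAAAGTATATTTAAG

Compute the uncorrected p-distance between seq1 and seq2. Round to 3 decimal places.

The sequences differ at 12 of 47 positions.
p = 12/47 = 0.255319… ≈ 0.255 (to 3 d.p.).

0.255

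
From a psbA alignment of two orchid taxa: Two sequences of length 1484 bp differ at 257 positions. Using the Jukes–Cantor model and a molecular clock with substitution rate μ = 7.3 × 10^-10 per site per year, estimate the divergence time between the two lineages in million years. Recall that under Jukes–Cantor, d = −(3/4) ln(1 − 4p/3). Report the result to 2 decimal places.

134.87

p = 257/1484 ≈ 0.173181.
d = −(3/4) ln(1 − 4p/3) = −0.75 ln(1 − 0.230908) = −0.75 ln(0.769092)
  = −0.75 × (-0.262545) = 0.196909 substitutions/site.
Under a molecular clock d = 2μt, so t = d/(2μ) = 0.196909 / (2 × 7.3 × 10^-10) = 134.87 million years.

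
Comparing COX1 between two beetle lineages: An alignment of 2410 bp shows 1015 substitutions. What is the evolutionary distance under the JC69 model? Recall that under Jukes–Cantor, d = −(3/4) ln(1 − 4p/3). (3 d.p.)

0.618

p = 1015/2410 ≈ 0.421162.
d = −(3/4) ln(1 − 4p/3) = −0.75 ln(1 − 0.561549) = −0.75 ln(0.438451)
  = −0.75 × (-0.824507) = 0.618380 substitutions/site.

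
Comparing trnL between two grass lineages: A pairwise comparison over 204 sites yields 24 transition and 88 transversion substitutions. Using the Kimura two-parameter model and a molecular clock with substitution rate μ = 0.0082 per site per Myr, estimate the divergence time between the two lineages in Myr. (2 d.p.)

P = 24/204 ≈ 0.117647 and Q = 88/204 ≈ 0.431373.
Under the Kimura two-parameter model, d = −½ ln(1 − 2P − Q) − ¼ ln(1 − 2Q).
1 − 2P − Q = 0.333333, giving −½ ln(0.333333) = 0.549307.
1 − 2Q = 0.137254, giving −¼ ln(0.137254) = 0.496481.
d = 0.549307 + 0.496481 = 1.045788.
Under a molecular clock d = 2μt, so t = d/(2μ) = 1.045788 / (2 × 0.0082) = 63.77 Myr.

63.77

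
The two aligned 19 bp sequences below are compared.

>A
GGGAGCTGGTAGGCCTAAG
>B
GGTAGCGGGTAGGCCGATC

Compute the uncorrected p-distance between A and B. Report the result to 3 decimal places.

The sequences differ at 5 of 19 positions (sites 3, 7, 16, 18, 19).
p = 5/19 = 0.263157… ≈ 0.263 (to 3 d.p.).

0.263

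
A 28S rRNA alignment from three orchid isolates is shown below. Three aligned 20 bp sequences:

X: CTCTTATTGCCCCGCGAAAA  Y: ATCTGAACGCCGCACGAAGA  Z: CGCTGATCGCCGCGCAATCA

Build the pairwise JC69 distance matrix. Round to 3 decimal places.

X–Y: 7/20 sites differ → p = 0.35, d = −0.75 ln(1 − 0.466667) = 0.471457 ≈ 0.471.
X–Z: 7/20 sites differ → p = 0.35, d = −0.75 ln(1 − 0.466667) = 0.471457 ≈ 0.471.
Y–Z: 7/20 sites differ → p = 0.35, d = −0.75 ln(1 − 0.466667) = 0.471457 ≈ 0.471.

d(X,Y) = 0.471, d(X,Z) = 0.471, d(Y,Z) = 0.471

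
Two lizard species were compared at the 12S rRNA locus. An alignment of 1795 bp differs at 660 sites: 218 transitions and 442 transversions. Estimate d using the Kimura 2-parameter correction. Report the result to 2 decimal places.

0.51

P = 218/1795 ≈ 0.121448 and Q = 442/1795 ≈ 0.24624.
Under the Kimura two-parameter model, d = −½ ln(1 − 2P − Q) − ¼ ln(1 − 2Q).
1 − 2P − Q = 0.510864, giving −½ ln(0.510864) = 0.335826.
1 − 2Q = 0.50752, giving −¼ ln(0.50752) = 0.169555.
d = 0.335826 + 0.169555 = 0.505381.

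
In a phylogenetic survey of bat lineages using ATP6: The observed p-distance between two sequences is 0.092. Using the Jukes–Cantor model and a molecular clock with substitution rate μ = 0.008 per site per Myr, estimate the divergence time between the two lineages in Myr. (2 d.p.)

d = −(3/4) ln(1 − 4p/3) = −0.75 ln(1 − 0.122667) = −0.75 ln(0.877333)
  = −0.75 × (-0.130869) = 0.098152 substitutions/site.
Under a molecular clock d = 2μt, so t = d/(2μ) = 0.098152 / (2 × 0.008) = 6.13 Myr.

6.13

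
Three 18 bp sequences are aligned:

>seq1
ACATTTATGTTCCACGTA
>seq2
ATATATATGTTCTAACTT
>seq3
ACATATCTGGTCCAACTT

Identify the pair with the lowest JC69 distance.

seq1–seq2: 6/18 differ, p = 0.333, d = 0.441.
seq1–seq3: 6/18 differ, p = 0.333, d = 0.441.
seq2–seq3: 4/18 differ, p = 0.222, d = 0.264.
The smallest distance is between seq2 and seq3.

seq2 and seq3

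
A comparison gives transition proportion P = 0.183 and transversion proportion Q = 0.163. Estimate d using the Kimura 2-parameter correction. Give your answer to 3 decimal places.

Under the Kimura two-parameter model, d = −½ ln(1 − 2P − Q) − ¼ ln(1 − 2Q).
1 − 2P − Q = 0.471, giving −½ ln(0.471) = 0.376449.
1 − 2Q = 0.674, giving −¼ ln(0.674) = 0.098631.
d = 0.376449 + 0.098631 = 0.475080.

0.475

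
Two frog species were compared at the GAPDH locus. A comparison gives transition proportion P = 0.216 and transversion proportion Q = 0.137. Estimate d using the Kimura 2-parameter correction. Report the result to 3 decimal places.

0.501

Under the Kimura two-parameter model, d = −½ ln(1 − 2P − Q) − ¼ ln(1 − 2Q).
1 − 2P − Q = 0.431, giving −½ ln(0.431) = 0.420824.
1 − 2Q = 0.726, giving −¼ ln(0.726) = 0.080051.
d = 0.420824 + 0.080051 = 0.500875.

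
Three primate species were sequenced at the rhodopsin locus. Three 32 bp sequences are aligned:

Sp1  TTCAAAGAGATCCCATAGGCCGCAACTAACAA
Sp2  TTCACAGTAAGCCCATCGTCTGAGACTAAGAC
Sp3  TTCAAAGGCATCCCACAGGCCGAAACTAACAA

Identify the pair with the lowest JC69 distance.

Sp1 and Sp3

Sp1–Sp2: 11/32 differ, p = 0.344, d = 0.460.
Sp1–Sp3: 4/32 differ, p = 0.125, d = 0.137.
Sp2–Sp3: 11/32 differ, p = 0.344, d = 0.460.
The smallest distance is between Sp1 and Sp3.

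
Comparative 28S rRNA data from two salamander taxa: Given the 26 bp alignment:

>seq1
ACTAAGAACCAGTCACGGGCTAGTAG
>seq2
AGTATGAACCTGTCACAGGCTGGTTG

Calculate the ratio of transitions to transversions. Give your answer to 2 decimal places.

Transitions are A↔G and C↔T; transversions are all other mismatches.
Transitions: 2. Transversions: 4.
R = 2/4 = 0.50.

0.50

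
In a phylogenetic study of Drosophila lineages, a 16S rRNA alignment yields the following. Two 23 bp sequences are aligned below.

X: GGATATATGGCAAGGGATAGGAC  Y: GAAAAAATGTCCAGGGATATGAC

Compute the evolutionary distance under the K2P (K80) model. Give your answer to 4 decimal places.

0.3241

Of 23 sites, 1 differences are transitions and 5 are transversions, so P = 1/23 ≈ 0.043478 and Q = 5/23 ≈ 0.217391.
Under the Kimura two-parameter model, d = −½ ln(1 − 2P − Q) − ¼ ln(1 − 2Q).
1 − 2P − Q = 0.695653, giving −½ ln(0.695653) = 0.181452.
1 − 2Q = 0.565218, giving −¼ ln(0.565218) = 0.142636.
d = 0.181452 + 0.142636 = 0.324088.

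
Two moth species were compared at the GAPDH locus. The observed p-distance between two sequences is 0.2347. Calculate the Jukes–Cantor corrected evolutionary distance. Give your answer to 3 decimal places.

d = −(3/4) ln(1 − 4p/3) = −0.75 ln(1 − 0.312933) = −0.75 ln(0.687067)
  = −0.75 × (-0.375323) = 0.281492 substitutions/site.

0.281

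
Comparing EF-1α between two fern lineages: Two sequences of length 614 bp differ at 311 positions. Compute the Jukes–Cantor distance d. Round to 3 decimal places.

p = 311/614 ≈ 0.506515.
d = −(3/4) ln(1 − 4p/3) = −0.75 ln(1 − 0.675353) = −0.75 ln(0.324647)
  = −0.75 × (-1.125017) = 0.843763 substitutions/site.

0.844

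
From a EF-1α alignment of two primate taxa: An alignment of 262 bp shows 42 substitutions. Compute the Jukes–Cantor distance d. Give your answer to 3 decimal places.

0.180

p = 42/262 ≈ 0.160305.
d = −(3/4) ln(1 − 4p/3) = −0.75 ln(1 − 0.21374) = −0.75 ln(0.78626)
  = −0.75 × (-0.240468) = 0.180351 substitutions/site.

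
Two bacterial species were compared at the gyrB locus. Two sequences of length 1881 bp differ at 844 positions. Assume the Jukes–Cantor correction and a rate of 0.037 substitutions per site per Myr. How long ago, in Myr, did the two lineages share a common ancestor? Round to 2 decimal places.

p = 844/1881 ≈ 0.448698.
d = −(3/4) ln(1 − 4p/3) = −0.75 ln(1 − 0.598264) = −0.75 ln(0.401736)
  = −0.75 × (-0.911960) = 0.683970 substitutions/site.
Under a molecular clock d = 2μt, so t = d/(2μ) = 0.683970 / (2 × 0.037) = 9.24 Myr.

9.24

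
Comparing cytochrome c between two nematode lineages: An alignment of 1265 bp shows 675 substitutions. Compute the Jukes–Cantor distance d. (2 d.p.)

p = 675/1265 ≈ 0.533597.
d = −(3/4) ln(1 − 4p/3) = −0.75 ln(1 − 0.711463) = −0.75 ln(0.288537)
  = −0.75 × (-1.242932) = 0.932199 substitutions/site.

0.93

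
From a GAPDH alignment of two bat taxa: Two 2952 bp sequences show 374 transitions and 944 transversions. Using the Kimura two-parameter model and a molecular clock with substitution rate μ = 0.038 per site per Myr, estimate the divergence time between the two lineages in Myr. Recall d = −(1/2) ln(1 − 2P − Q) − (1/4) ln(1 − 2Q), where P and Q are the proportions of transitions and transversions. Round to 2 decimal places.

P = 374/2952 ≈ 0.126694 and Q = 944/2952 ≈ 0.319783.
Under the Kimura two-parameter model, d = −½ ln(1 − 2P − Q) − ¼ ln(1 − 2Q).
1 − 2P − Q = 0.426829, giving −½ ln(0.426829) = 0.425686.
1 − 2Q = 0.360434, giving −¼ ln(0.360434) = 0.255112.
d = 0.425686 + 0.255112 = 0.680798.
Under a molecular clock d = 2μt, so t = d/(2μ) = 0.680798 / (2 × 0.038) = 8.96 Myr.

8.96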